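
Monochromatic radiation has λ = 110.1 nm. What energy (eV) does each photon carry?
11.2611 eV

Using E = hf = hc/λ:

E = hc/λ = (6.626×10⁻³⁴ J·s)(3×10⁸ m/s) / (110.1×10⁻⁹ m)
E = 11.2611 eV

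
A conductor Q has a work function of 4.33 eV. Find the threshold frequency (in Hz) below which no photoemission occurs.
1.0470e+15 Hz

The threshold frequency is when the photon energy equals the work function:
hf₀ = φ

Solving for f₀:
f₀ = φ/h = (4.33 eV × 1.602×10⁻¹⁹ J/eV) / (6.626×10⁻³⁴ J·s)
f₀ = 1.0470e+15 Hz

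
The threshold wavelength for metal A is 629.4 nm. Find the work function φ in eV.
1.97 eV

At the threshold wavelength, photon energy equals work function:
φ = hc/λ₀

Calculating:
φ = (6.626×10⁻³⁴ J·s)(3×10⁸ m/s) / (629.4×10⁻⁹ m)
φ = 1.97 eV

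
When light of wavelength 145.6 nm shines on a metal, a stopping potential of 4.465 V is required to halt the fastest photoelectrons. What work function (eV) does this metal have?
4.05 eV

The stopping potential gives the maximum kinetic energy: KE_max = eV_s = 4.465 eV

From Einstein's photoelectric equation: KE_max = hc/λ - φ
Rearranging: φ = hc/λ - KE_max

Calculate photon energy:
E_photon = hc/λ = (6.626×10⁻³⁴ J·s)(3×10⁸ m/s) / (145.6×10⁻⁹ m) = 8.5154 eV

Therefore:
φ = 8.5154 - 4.465 = 4.05 eV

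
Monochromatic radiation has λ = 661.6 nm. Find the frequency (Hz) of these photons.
4.5313e+14 Hz

Using the wave equation: c = fλ

Solving for frequency:
f = c/λ = (3×10⁸ m/s) / (661.6×10⁻⁹ m)
f = 4.5313e+14 Hz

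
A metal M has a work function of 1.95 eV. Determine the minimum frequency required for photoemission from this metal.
4.7151e+14 Hz

The threshold frequency is when the photon energy equals the work function:
hf₀ = φ

Solving for f₀:
f₀ = φ/h = (1.95 eV × 1.602×10⁻¹⁹ J/eV) / (6.626×10⁻³⁴ J·s)
f₀ = 4.7151e+14 Hz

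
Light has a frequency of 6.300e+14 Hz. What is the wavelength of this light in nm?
475.86 nm

Using the wave equation: c = fλ

Solving for wavelength:
λ = c/f = (3×10⁸ m/s) / (6.300e+14 Hz)
λ = 475.86 nm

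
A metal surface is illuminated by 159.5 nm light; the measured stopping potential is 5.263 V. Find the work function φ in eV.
2.51 eV

The stopping potential gives the maximum kinetic energy: KE_max = eV_s = 5.263 eV

From Einstein's photoelectric equation: KE_max = hc/λ - φ
Rearranging: φ = hc/λ - KE_max

Calculate photon energy:
E_photon = hc/λ = (6.626×10⁻³⁴ J·s)(3×10⁸ m/s) / (159.5×10⁻⁹ m) = 7.7733 eV

Therefore:
φ = 7.7733 - 5.263 = 2.51 eV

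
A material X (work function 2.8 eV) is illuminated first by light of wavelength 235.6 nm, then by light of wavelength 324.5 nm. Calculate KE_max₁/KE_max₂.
2.4124

Using Einstein's equation: KE_max = hc/λ - φ

For λ₁ = 235.6 nm:
E₁ = hc/λ₁ = 5.2625 eV
KE₁ = E₁ - φ = 5.2625 - 2.8 = 2.4625 eV

For λ₂ = 324.5 nm:
E₂ = hc/λ₂ = 3.8208 eV
KE₂ = E₂ - φ = 3.8208 - 2.8 = 1.0208 eV

Ratio: KE₁/KE₂ = 2.4625/1.0208 = 2.4124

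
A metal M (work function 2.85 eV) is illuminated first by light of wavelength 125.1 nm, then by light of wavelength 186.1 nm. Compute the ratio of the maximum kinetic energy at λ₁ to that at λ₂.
1.8521

Using Einstein's equation: KE_max = hc/λ - φ

For λ₁ = 125.1 nm:
E₁ = hc/λ₁ = 9.9108 eV
KE₁ = E₁ - φ = 9.9108 - 2.85 = 7.0608 eV

For λ₂ = 186.1 nm:
E₂ = hc/λ₂ = 6.6622 eV
KE₂ = E₂ - φ = 6.6622 - 2.85 = 3.8122 eV

Ratio: KE₁/KE₂ = 7.0608/3.8122 = 1.8521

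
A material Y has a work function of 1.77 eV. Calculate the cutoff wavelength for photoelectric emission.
700.48 nm

The threshold wavelength is when the photon energy equals the work function:
hc/λ₀ = φ

Solving for λ₀:
λ₀ = hc/φ = (6.626×10⁻³⁴ J·s)(3×10⁸ m/s) / (1.77 eV × 1.602×10⁻¹⁹ J/eV)
λ₀ = 700.48 nm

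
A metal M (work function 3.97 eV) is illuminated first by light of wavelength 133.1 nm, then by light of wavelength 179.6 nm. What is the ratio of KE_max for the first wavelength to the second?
1.8222

Using Einstein's equation: KE_max = hc/λ - φ

For λ₁ = 133.1 nm:
E₁ = hc/λ₁ = 9.3151 eV
KE₁ = E₁ - φ = 9.3151 - 3.97 = 5.3451 eV

For λ₂ = 179.6 nm:
E₂ = hc/λ₂ = 6.9034 eV
KE₂ = E₂ - φ = 6.9034 - 3.97 = 2.9334 eV

Ratio: KE₁/KE₂ = 5.3451/2.9334 = 1.8222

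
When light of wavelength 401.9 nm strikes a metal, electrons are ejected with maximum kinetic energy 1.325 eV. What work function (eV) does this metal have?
1.76 eV

From Einstein's photoelectric equation: KE_max = hf - φ = hc/λ - φ

Rearranging for φ:
φ = hc/λ - KE_max

Calculate photon energy:
E_photon = hc/λ = 3.0850 eV

Therefore:
φ = 3.0850 - 1.325 = 1.76 eV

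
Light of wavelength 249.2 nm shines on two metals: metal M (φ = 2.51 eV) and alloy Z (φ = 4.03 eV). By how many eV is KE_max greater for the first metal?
1.5200 eV

Using KE_max = hc/λ - φ for each metal:

Photon energy: E = hc/λ = 4.9753 eV

For metal M (φ₁ = 2.51 eV):
KE₁ = E - φ₁ = 4.9753 - 2.51 = 2.4653 eV

For alloy Z (φ₂ = 4.03 eV):
KE₂ = E - φ₂ = 4.9753 - 4.03 = 0.9453 eV

Difference:
ΔKE = KE₁ - KE₂ = 2.4653 - 0.9453 = 1.5200 eV

Note: The difference equals the difference in work functions: 4.03 - 2.51 = 1.52 eV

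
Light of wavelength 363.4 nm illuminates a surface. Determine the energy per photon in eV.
3.4118 eV

Using E = hf = hc/λ:

E = hc/λ = (6.626×10⁻³⁴ J·s)(3×10⁸ m/s) / (363.4×10⁻⁹ m)
E = 3.4118 eV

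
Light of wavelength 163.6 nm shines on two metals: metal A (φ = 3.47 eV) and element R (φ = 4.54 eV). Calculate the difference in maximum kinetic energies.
1.0700 eV

Using KE_max = hc/λ - φ for each metal:

Photon energy: E = hc/λ = 7.5785 eV

For metal A (φ₁ = 3.47 eV):
KE₁ = E - φ₁ = 7.5785 - 3.47 = 4.1085 eV

For element R (φ₂ = 4.54 eV):
KE₂ = E - φ₂ = 7.5785 - 4.54 = 3.0385 eV

Difference:
ΔKE = KE₁ - KE₂ = 4.1085 - 3.0385 = 1.0700 eV

Note: The difference equals the difference in work functions: 4.54 - 3.47 = 1.07 eV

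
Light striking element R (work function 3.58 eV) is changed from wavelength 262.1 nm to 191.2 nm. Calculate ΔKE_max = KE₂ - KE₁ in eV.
1.7541 eV

Using Einstein's equation: KE_max = hc/λ - φ

For λ₁ = 262.1 nm:
KE₁ = hc/λ₁ - φ = 4.7304 - 3.58 = 1.1504 eV

For λ₂ = 191.2 nm:
KE₂ = hc/λ₂ - φ = 6.4845 - 3.58 = 2.9045 eV

Change in KE:
ΔKE = KE₂ - KE₁ = 2.9045 - 1.1504 = 1.7541 eV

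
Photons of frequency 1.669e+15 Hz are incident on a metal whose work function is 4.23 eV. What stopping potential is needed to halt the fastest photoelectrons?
2.6724 V

The stopping potential V_s satisfies: eV_s = KE_max

First, find KE_max using Einstein's equation:
E_photon = hf = (6.626×10⁻³⁴ J·s)(1.669e+15 Hz) = 6.9024 eV
KE_max = E_photon - φ = 6.9024 - 4.23 = 2.6724 eV

Since eV_s = KE_max:
V_s = KE_max/e = 2.6724 V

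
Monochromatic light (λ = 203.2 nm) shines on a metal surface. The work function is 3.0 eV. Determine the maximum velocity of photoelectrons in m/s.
1.0445e+06 m/s

First, find the maximum kinetic energy:
E_photon = hc/λ = 6.1016 eV
KE_max = E_photon - φ = 6.1016 - 3.0 = 3.1016 eV

Convert to Joules: KE_max = 3.1016 × 1.602×10⁻¹⁹ J = 4.9693e-19 J

Then use KE = ½mv² to find velocity:
v = √(2·KE/m) = √(2 × 4.9693e-19 J / 9.109e-31 kg)
v = 1.0445e+06 m/s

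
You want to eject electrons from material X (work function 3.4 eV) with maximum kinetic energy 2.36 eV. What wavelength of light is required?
215.25 nm

From Einstein's equation: KE_max = hc/λ - φ

Rearranging for λ:
hc/λ = KE_max + φ
λ = hc/(KE_max + φ)

Required photon energy:
E_photon = KE_max + φ = 2.36 + 3.4 = 5.76 eV

Required wavelength:
λ = hc/E_photon = (6.626×10⁻³⁴)(3×10⁸) / (5.76 × 1.602×10⁻¹⁹)
λ = 215.25 nm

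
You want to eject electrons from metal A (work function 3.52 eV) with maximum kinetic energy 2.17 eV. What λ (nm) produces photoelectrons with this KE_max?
217.90 nm

From Einstein's equation: KE_max = hc/λ - φ

Rearranging for λ:
hc/λ = KE_max + φ
λ = hc/(KE_max + φ)

Required photon energy:
E_photon = KE_max + φ = 2.17 + 3.52 = 5.69 eV

Required wavelength:
λ = hc/E_photon = (6.626×10⁻³⁴)(3×10⁸) / (5.69 × 1.602×10⁻¹⁹)
λ = 217.90 nm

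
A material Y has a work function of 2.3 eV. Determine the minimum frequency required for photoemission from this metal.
5.5614e+14 Hz

The threshold frequency is when the photon energy equals the work function:
hf₀ = φ

Solving for f₀:
f₀ = φ/h = (2.3 eV × 1.602×10⁻¹⁹ J/eV) / (6.626×10⁻³⁴ J·s)
f₀ = 5.5614e+14 Hz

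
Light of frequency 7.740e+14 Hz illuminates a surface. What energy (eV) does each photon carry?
3.2010 eV

Using E = hf:

E = hf = (6.626×10⁻³⁴ J·s)(7.740e+14 Hz)
E = 3.2010 eV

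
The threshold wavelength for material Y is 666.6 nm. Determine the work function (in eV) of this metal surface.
1.86 eV

At the threshold wavelength, photon energy equals work function:
φ = hc/λ₀

Calculating:
φ = (6.626×10⁻³⁴ J·s)(3×10⁸ m/s) / (666.6×10⁻⁹ m)
φ = 1.86 eV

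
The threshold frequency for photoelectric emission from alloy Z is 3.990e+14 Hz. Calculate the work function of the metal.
1.65 eV

At the threshold frequency, photon energy equals work function:
φ = hf₀

Calculating:
φ = (6.626×10⁻³⁴ J·s)(3.990e+14 Hz)
φ = 1.65 eV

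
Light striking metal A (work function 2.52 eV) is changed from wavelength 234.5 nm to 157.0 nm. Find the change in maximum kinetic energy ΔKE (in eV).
2.6099 eV

Using Einstein's equation: KE_max = hc/λ - φ

For λ₁ = 234.5 nm:
KE₁ = hc/λ₁ - φ = 5.2872 - 2.52 = 2.7672 eV

For λ₂ = 157.0 nm:
KE₂ = hc/λ₂ - φ = 7.8971 - 2.52 = 5.3771 eV

Change in KE:
ΔKE = KE₂ - KE₁ = 5.3771 - 2.7672 = 2.6099 eV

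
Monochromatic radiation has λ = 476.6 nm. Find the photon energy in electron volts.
2.6014 eV

Using E = hf = hc/λ:

E = hc/λ = (6.626×10⁻³⁴ J·s)(3×10⁸ m/s) / (476.6×10⁻⁹ m)
E = 2.6014 eV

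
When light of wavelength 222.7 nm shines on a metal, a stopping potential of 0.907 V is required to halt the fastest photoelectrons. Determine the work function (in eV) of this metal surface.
4.66 eV

The stopping potential gives the maximum kinetic energy: KE_max = eV_s = 0.907 eV

From Einstein's photoelectric equation: KE_max = hc/λ - φ
Rearranging: φ = hc/λ - KE_max

Calculate photon energy:
E_photon = hc/λ = (6.626×10⁻³⁴ J·s)(3×10⁸ m/s) / (222.7×10⁻⁹ m) = 5.5673 eV

Therefore:
φ = 5.5673 - 0.907 = 4.66 eV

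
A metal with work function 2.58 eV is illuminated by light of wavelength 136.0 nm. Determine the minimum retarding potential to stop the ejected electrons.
6.5365 V

The stopping potential V_s satisfies: eV_s = KE_max

First, find KE_max using Einstein's equation:
E_photon = hc/λ = 9.1165 eV
KE_max = E_photon - φ = 9.1165 - 2.58 = 6.5365 eV

Since eV_s = KE_max:
V_s = KE_max/e = 6.5365 V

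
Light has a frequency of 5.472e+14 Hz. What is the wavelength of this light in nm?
547.87 nm

Using the wave equation: c = fλ

Solving for wavelength:
λ = c/f = (3×10⁸ m/s) / (5.472e+14 Hz)
λ = 547.87 nm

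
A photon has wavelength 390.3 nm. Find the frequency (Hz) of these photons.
7.6811e+14 Hz

Using the wave equation: c = fλ

Solving for frequency:
f = c/λ = (3×10⁸ m/s) / (390.3×10⁻⁹ m)
f = 7.6811e+14 Hz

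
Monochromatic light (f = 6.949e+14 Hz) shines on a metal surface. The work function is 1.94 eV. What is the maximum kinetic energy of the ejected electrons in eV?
0.9339 eV

Using Einstein's photoelectric equation: KE_max = hf - φ

First, calculate the photon energy:
E_photon = hf = (6.626×10⁻³⁴ J·s)(6.949e+14 Hz)
E_photon = 2.8739 eV

Then, the maximum kinetic energy:
KE_max = E_photon - φ = 2.8739 eV - 1.94 eV = 0.9339 eV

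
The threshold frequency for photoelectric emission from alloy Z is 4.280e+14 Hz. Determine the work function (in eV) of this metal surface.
1.77 eV

At the threshold frequency, photon energy equals work function:
φ = hf₀

Calculating:
φ = (6.626×10⁻³⁴ J·s)(4.280e+14 Hz)
φ = 1.77 eV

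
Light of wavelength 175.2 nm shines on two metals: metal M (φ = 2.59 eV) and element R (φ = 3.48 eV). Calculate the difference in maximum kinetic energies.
0.8900 eV

Using KE_max = hc/λ - φ for each metal:

Photon energy: E = hc/λ = 7.0767 eV

For metal M (φ₁ = 2.59 eV):
KE₁ = E - φ₁ = 7.0767 - 2.59 = 4.4867 eV

For element R (φ₂ = 3.48 eV):
KE₂ = E - φ₂ = 7.0767 - 3.48 = 3.5967 eV

Difference:
ΔKE = KE₁ - KE₂ = 4.4867 - 3.5967 = 0.8900 eV

Note: The difference equals the difference in work functions: 3.48 - 2.59 = 0.89 eV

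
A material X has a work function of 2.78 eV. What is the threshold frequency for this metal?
6.7220e+14 Hz

The threshold frequency is when the photon energy equals the work function:
hf₀ = φ

Solving for f₀:
f₀ = φ/h = (2.78 eV × 1.602×10⁻¹⁹ J/eV) / (6.626×10⁻³⁴ J·s)
f₀ = 6.7220e+14 Hz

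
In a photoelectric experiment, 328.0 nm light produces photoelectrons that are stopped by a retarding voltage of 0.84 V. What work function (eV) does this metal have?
2.94 eV

The stopping potential gives the maximum kinetic energy: KE_max = eV_s = 0.84 eV

From Einstein's photoelectric equation: KE_max = hc/λ - φ
Rearranging: φ = hc/λ - KE_max

Calculate photon energy:
E_photon = hc/λ = (6.626×10⁻³⁴ J·s)(3×10⁸ m/s) / (328.0×10⁻⁹ m) = 3.7800 eV

Therefore:
φ = 3.7800 - 0.84 = 2.94 eV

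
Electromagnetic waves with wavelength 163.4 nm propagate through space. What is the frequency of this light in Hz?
1.8347e+15 Hz

Using the wave equation: c = fλ

Solving for frequency:
f = c/λ = (3×10⁸ m/s) / (163.4×10⁻⁹ m)
f = 1.8347e+15 Hz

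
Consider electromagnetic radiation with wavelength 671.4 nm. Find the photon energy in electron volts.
1.8467 eV

Using E = hf = hc/λ:

E = hc/λ = (6.626×10⁻³⁴ J·s)(3×10⁸ m/s) / (671.4×10⁻⁹ m)
E = 1.8467 eV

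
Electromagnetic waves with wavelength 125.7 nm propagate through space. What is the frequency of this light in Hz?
2.3850e+15 Hz

Using the wave equation: c = fλ

Solving for frequency:
f = c/λ = (3×10⁸ m/s) / (125.7×10⁻⁹ m)
f = 2.3850e+15 Hz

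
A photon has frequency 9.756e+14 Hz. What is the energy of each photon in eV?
4.0348 eV

Using E = hf:

E = hf = (6.626×10⁻³⁴ J·s)(9.756e+14 Hz)
E = 4.0348 eV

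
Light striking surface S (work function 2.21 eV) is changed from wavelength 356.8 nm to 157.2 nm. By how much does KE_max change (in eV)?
4.4121 eV

Using Einstein's equation: KE_max = hc/λ - φ

For λ₁ = 356.8 nm:
KE₁ = hc/λ₁ - φ = 3.4749 - 2.21 = 1.2649 eV

For λ₂ = 157.2 nm:
KE₂ = hc/λ₂ - φ = 7.8870 - 2.21 = 5.6770 eV

Change in KE:
ΔKE = KE₂ - KE₁ = 5.6770 - 1.2649 = 4.4121 eV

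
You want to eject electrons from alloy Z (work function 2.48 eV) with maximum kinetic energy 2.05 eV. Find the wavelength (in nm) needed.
273.70 nm

From Einstein's equation: KE_max = hc/λ - φ

Rearranging for λ:
hc/λ = KE_max + φ
λ = hc/(KE_max + φ)

Required photon energy:
E_photon = KE_max + φ = 2.05 + 2.48 = 4.53 eV

Required wavelength:
λ = hc/E_photon = (6.626×10⁻³⁴)(3×10⁸) / (4.53 × 1.602×10⁻¹⁹)
λ = 273.70 nm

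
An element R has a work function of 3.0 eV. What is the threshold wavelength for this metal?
413.28 nm

The threshold wavelength is when the photon energy equals the work function:
hc/λ₀ = φ

Solving for λ₀:
λ₀ = hc/φ = (6.626×10⁻³⁴ J·s)(3×10⁸ m/s) / (3.0 eV × 1.602×10⁻¹⁹ J/eV)
λ₀ = 413.28 nm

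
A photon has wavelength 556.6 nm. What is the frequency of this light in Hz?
5.3861e+14 Hz

Using the wave equation: c = fλ

Solving for frequency:
f = c/λ = (3×10⁸ m/s) / (556.6×10⁻⁹ m)
f = 5.3861e+14 Hz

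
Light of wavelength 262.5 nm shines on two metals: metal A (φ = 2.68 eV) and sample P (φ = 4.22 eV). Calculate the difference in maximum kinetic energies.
1.5400 eV

Using KE_max = hc/λ - φ for each metal:

Photon energy: E = hc/λ = 4.7232 eV

For metal A (φ₁ = 2.68 eV):
KE₁ = E - φ₁ = 4.7232 - 2.68 = 2.0432 eV

For sample P (φ₂ = 4.22 eV):
KE₂ = E - φ₂ = 4.7232 - 4.22 = 0.5032 eV

Difference:
ΔKE = KE₁ - KE₂ = 2.0432 - 0.5032 = 1.5400 eV

Note: The difference equals the difference in work functions: 4.22 - 2.68 = 1.54 eV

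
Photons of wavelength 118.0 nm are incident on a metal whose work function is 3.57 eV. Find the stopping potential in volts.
6.9371 V

The stopping potential V_s satisfies: eV_s = KE_max

First, find KE_max using Einstein's equation:
E_photon = hc/λ = 10.5071 eV
KE_max = E_photon - φ = 10.5071 - 3.57 = 6.9371 eV

Since eV_s = KE_max:
V_s = KE_max/e = 6.9371 V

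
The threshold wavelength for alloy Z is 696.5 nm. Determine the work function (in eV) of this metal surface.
1.78 eV

At the threshold wavelength, photon energy equals work function:
φ = hc/λ₀

Calculating:
φ = (6.626×10⁻³⁴ J·s)(3×10⁸ m/s) / (696.5×10⁻⁹ m)
φ = 1.78 eV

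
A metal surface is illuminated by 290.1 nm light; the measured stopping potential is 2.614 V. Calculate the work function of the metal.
1.66 eV

The stopping potential gives the maximum kinetic energy: KE_max = eV_s = 2.614 eV

From Einstein's photoelectric equation: KE_max = hc/λ - φ
Rearranging: φ = hc/λ - KE_max

Calculate photon energy:
E_photon = hc/λ = (6.626×10⁻³⁴ J·s)(3×10⁸ m/s) / (290.1×10⁻⁹ m) = 4.2738 eV

Therefore:
φ = 4.2738 - 2.614 = 1.66 eV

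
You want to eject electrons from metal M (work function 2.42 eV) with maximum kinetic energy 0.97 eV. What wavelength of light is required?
365.74 nm

From Einstein's equation: KE_max = hc/λ - φ

Rearranging for λ:
hc/λ = KE_max + φ
λ = hc/(KE_max + φ)

Required photon energy:
E_photon = KE_max + φ = 0.97 + 2.42 = 3.39 eV

Required wavelength:
λ = hc/E_photon = (6.626×10⁻³⁴)(3×10⁸) / (3.39 × 1.602×10⁻¹⁹)
λ = 365.74 nm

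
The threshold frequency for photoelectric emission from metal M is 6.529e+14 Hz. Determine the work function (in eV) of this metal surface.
2.70 eV

At the threshold frequency, photon energy equals work function:
φ = hf₀

Calculating:
φ = (6.626×10⁻³⁴ J·s)(6.529e+14 Hz)
φ = 2.70 eV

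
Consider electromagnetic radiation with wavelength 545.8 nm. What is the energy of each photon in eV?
2.2716 eV

Using E = hf = hc/λ:

E = hc/λ = (6.626×10⁻³⁴ J·s)(3×10⁸ m/s) / (545.8×10⁻⁹ m)
E = 2.2716 eV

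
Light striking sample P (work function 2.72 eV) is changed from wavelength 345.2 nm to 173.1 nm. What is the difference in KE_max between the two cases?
3.5709 eV

Using Einstein's equation: KE_max = hc/λ - φ

For λ₁ = 345.2 nm:
KE₁ = hc/λ₁ - φ = 3.5917 - 2.72 = 0.8717 eV

For λ₂ = 173.1 nm:
KE₂ = hc/λ₂ - φ = 7.1626 - 2.72 = 4.4426 eV

Change in KE:
ΔKE = KE₂ - KE₁ = 4.4426 - 0.8717 = 3.5709 eV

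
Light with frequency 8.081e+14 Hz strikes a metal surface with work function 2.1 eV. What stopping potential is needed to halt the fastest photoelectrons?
1.2420 V

The stopping potential V_s satisfies: eV_s = KE_max

First, find KE_max using Einstein's equation:
E_photon = hf = (6.626×10⁻³⁴ J·s)(8.081e+14 Hz) = 3.3420 eV
KE_max = E_photon - φ = 3.3420 - 2.1 = 1.2420 eV

Since eV_s = KE_max:
V_s = KE_max/e = 1.2420 V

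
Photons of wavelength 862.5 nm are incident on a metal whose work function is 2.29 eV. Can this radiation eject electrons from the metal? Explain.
No

For photoemission, the photon energy must exceed the work function.

Photon energy: E = hc/λ = 1.4375 eV
Work function: φ = 2.29 eV

Since E_photon (1.4375 eV) < φ (2.29 eV), photoemission will NOT occur.
The threshold wavelength is λ₀ = hc/φ = 541.4 nm.
Since 862.5 nm > 541.4 nm, the photons lack sufficient energy.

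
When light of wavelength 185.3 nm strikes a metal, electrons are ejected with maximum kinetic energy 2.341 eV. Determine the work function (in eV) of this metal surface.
4.35 eV

From Einstein's photoelectric equation: KE_max = hf - φ = hc/λ - φ

Rearranging for φ:
φ = hc/λ - KE_max

Calculate photon energy:
E_photon = hc/λ = 6.6910 eV

Therefore:
φ = 6.6910 - 2.341 = 4.35 eV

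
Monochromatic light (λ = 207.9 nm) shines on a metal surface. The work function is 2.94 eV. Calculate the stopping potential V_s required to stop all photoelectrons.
3.0236 V

The stopping potential V_s satisfies: eV_s = KE_max

First, find KE_max using Einstein's equation:
E_photon = hc/λ = 5.9636 eV
KE_max = E_photon - φ = 5.9636 - 2.94 = 3.0236 eV

Since eV_s = KE_max:
V_s = KE_max/e = 3.0236 V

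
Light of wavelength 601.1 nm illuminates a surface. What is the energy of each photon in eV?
2.0626 eV

Using E = hf = hc/λ:

E = hc/λ = (6.626×10⁻³⁴ J·s)(3×10⁸ m/s) / (601.1×10⁻⁹ m)
E = 2.0626 eV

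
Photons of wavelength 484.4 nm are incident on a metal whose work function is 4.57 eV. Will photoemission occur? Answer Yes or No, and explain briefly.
No

For photoemission, the photon energy must exceed the work function.

Photon energy: E = hc/λ = 2.5595 eV
Work function: φ = 4.57 eV

Since E_photon (2.5595 eV) < φ (4.57 eV), photoemission will NOT occur.
The threshold wavelength is λ₀ = hc/φ = 271.3 nm.
Since 484.4 nm > 271.3 nm, the photons lack sufficient energy.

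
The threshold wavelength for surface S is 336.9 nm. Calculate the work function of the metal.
3.68 eV

At the threshold wavelength, photon energy equals work function:
φ = hc/λ₀

Calculating:
φ = (6.626×10⁻³⁴ J·s)(3×10⁸ m/s) / (336.9×10⁻⁹ m)
φ = 3.68 eV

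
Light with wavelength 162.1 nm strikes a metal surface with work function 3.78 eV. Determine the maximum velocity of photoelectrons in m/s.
1.1666e+06 m/s

First, find the maximum kinetic energy:
E_photon = hc/λ = 7.6486 eV
KE_max = E_photon - φ = 7.6486 - 3.78 = 3.8686 eV

Convert to Joules: KE_max = 3.8686 × 1.602×10⁻¹⁹ J = 6.1982e-19 J

Then use KE = ½mv² to find velocity:
v = √(2·KE/m) = √(2 × 6.1982e-19 J / 9.109e-31 kg)
v = 1.1666e+06 m/s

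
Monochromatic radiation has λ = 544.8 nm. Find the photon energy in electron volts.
2.2758 eV

Using E = hf = hc/λ:

E = hc/λ = (6.626×10⁻³⁴ J·s)(3×10⁸ m/s) / (544.8×10⁻⁹ m)
E = 2.2758 eV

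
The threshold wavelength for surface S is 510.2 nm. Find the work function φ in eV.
2.43 eV

At the threshold wavelength, photon energy equals work function:
φ = hc/λ₀

Calculating:
φ = (6.626×10⁻³⁴ J·s)(3×10⁸ m/s) / (510.2×10⁻⁹ m)
φ = 2.43 eV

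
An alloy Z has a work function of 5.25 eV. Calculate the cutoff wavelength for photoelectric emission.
236.16 nm

The threshold wavelength is when the photon energy equals the work function:
hc/λ₀ = φ

Solving for λ₀:
λ₀ = hc/φ = (6.626×10⁻³⁴ J·s)(3×10⁸ m/s) / (5.25 eV × 1.602×10⁻¹⁹ J/eV)
λ₀ = 236.16 nm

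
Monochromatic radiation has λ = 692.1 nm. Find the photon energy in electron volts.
1.7914 eV

Using E = hf = hc/λ:

E = hc/λ = (6.626×10⁻³⁴ J·s)(3×10⁸ m/s) / (692.1×10⁻⁹ m)
E = 1.7914 eV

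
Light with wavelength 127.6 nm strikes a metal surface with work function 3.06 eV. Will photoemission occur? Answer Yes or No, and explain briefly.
Yes

For photoemission, the photon energy must exceed the work function.

Photon energy: E = hc/λ = 9.7166 eV
Work function: φ = 3.06 eV

Since E_photon (9.7166 eV) > φ (3.06 eV), photoemission WILL occur.
The threshold wavelength is λ₀ = hc/φ = 405.2 nm.
Since 127.6 nm < 405.2 nm, the light has sufficient energy.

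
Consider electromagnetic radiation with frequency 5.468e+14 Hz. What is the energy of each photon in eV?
2.2614 eV

Using E = hf:

E = hf = (6.626×10⁻³⁴ J·s)(5.468e+14 Hz)
E = 2.2614 eV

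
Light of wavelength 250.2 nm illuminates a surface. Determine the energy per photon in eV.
4.9554 eV

Using E = hf = hc/λ:

E = hc/λ = (6.626×10⁻³⁴ J·s)(3×10⁸ m/s) / (250.2×10⁻⁹ m)
E = 4.9554 eV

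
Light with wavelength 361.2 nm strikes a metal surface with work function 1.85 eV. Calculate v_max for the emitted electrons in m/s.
7.4612e+05 m/s

First, find the maximum kinetic energy:
E_photon = hc/λ = 3.4326 eV
KE_max = E_photon - φ = 3.4326 - 1.85 = 1.5826 eV

Convert to Joules: KE_max = 1.5826 × 1.602×10⁻¹⁹ J = 2.5355e-19 J

Then use KE = ½mv² to find velocity:
v = √(2·KE/m) = √(2 × 2.5355e-19 J / 9.109e-31 kg)
v = 7.4612e+05 m/s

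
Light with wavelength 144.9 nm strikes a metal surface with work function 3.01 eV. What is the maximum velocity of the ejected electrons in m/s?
1.3968e+06 m/s

First, find the maximum kinetic energy:
E_photon = hc/λ = 8.5565 eV
KE_max = E_photon - φ = 8.5565 - 3.01 = 5.5465 eV

Convert to Joules: KE_max = 5.5465 × 1.602×10⁻¹⁹ J = 8.8865e-19 J

Then use KE = ½mv² to find velocity:
v = √(2·KE/m) = √(2 × 8.8865e-19 J / 9.109e-31 kg)
v = 1.3968e+06 m/s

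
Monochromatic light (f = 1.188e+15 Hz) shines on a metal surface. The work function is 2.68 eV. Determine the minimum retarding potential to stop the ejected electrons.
2.2332 V

The stopping potential V_s satisfies: eV_s = KE_max

First, find KE_max using Einstein's equation:
E_photon = hf = (6.626×10⁻³⁴ J·s)(1.188e+15 Hz) = 4.9132 eV
KE_max = E_photon - φ = 4.9132 - 2.68 = 2.2332 eV

Since eV_s = KE_max:
V_s = KE_max/e = 2.2332 V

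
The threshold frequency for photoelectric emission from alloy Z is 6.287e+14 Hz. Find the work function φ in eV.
2.60 eV

At the threshold frequency, photon energy equals work function:
φ = hf₀

Calculating:
φ = (6.626×10⁻³⁴ J·s)(6.287e+14 Hz)
φ = 2.60 eV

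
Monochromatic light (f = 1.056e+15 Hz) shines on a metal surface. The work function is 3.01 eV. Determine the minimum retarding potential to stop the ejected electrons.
1.3573 V

The stopping potential V_s satisfies: eV_s = KE_max

First, find KE_max using Einstein's equation:
E_photon = hf = (6.626×10⁻³⁴ J·s)(1.056e+15 Hz) = 4.3673 eV
KE_max = E_photon - φ = 4.3673 - 3.01 = 1.3573 eV

Since eV_s = KE_max:
V_s = KE_max/e = 1.3573 V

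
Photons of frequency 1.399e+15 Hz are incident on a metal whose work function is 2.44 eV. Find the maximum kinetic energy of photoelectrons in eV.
3.3458 eV

Using Einstein's photoelectric equation: KE_max = hf - φ

First, calculate the photon energy:
E_photon = hf = (6.626×10⁻³⁴ J·s)(1.399e+15 Hz)
E_photon = 5.7858 eV

Then, the maximum kinetic energy:
KE_max = E_photon - φ = 5.7858 eV - 2.44 eV = 3.3458 eV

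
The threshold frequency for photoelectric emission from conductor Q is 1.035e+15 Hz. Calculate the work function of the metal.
4.28 eV

At the threshold frequency, photon energy equals work function:
φ = hf₀

Calculating:
φ = (6.626×10⁻³⁴ J·s)(1.035e+15 Hz)
φ = 4.28 eV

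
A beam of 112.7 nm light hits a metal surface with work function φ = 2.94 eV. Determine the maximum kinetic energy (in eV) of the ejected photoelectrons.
8.0613 eV

Using Einstein's photoelectric equation: KE_max = hf - φ = hc/λ - φ

First, calculate the photon energy:
E_photon = hc/λ = (6.626×10⁻³⁴ J·s)(3×10⁸ m/s) / (112.7×10⁻⁹ m)
E_photon = 11.0013 eV

Then, the maximum kinetic energy:
KE_max = E_photon - φ = 11.0013 eV - 2.94 eV = 8.0613 eV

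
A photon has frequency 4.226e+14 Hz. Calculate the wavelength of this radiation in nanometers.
709.40 nm

Using the wave equation: c = fλ

Solving for wavelength:
λ = c/f = (3×10⁸ m/s) / (4.226e+14 Hz)
λ = 709.40 nm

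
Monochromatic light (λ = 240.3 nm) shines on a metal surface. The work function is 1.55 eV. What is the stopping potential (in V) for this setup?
3.6096 V

The stopping potential V_s satisfies: eV_s = KE_max

First, find KE_max using Einstein's equation:
E_photon = hc/λ = 5.1596 eV
KE_max = E_photon - φ = 5.1596 - 1.55 = 3.6096 eV

Since eV_s = KE_max:
V_s = KE_max/e = 3.6096 V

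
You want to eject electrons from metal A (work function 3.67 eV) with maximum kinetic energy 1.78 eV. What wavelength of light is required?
227.49 nm

From Einstein's equation: KE_max = hc/λ - φ

Rearranging for λ:
hc/λ = KE_max + φ
λ = hc/(KE_max + φ)

Required photon energy:
E_photon = KE_max + φ = 1.78 + 3.67 = 5.45 eV

Required wavelength:
λ = hc/E_photon = (6.626×10⁻³⁴)(3×10⁸) / (5.45 × 1.602×10⁻¹⁹)
λ = 227.49 nm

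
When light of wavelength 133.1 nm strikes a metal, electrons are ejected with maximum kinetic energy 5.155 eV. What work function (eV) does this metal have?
4.16 eV

From Einstein's photoelectric equation: KE_max = hf - φ = hc/λ - φ

Rearranging for φ:
φ = hc/λ - KE_max

Calculate photon energy:
E_photon = hc/λ = 9.3151 eV

Therefore:
φ = 9.3151 - 5.155 = 4.16 eV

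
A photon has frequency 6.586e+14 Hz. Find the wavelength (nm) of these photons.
455.20 nm

Using the wave equation: c = fλ

Solving for wavelength:
λ = c/f = (3×10⁸ m/s) / (6.586e+14 Hz)
λ = 455.20 nm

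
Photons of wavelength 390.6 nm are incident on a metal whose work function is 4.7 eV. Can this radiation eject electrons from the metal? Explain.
No

For photoemission, the photon energy must exceed the work function.

Photon energy: E = hc/λ = 3.1742 eV
Work function: φ = 4.7 eV

Since E_photon (3.1742 eV) < φ (4.7 eV), photoemission will NOT occur.
The threshold wavelength is λ₀ = hc/φ = 263.8 nm.
Since 390.6 nm > 263.8 nm, the photons lack sufficient energy.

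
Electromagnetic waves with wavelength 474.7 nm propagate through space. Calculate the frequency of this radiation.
6.3154e+14 Hz

Using the wave equation: c = fλ

Solving for frequency:
f = c/λ = (3×10⁸ m/s) / (474.7×10⁻⁹ m)
f = 6.3154e+14 Hz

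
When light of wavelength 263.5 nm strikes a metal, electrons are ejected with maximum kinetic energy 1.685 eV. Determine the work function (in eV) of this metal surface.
3.02 eV

From Einstein's photoelectric equation: KE_max = hf - φ = hc/λ - φ

Rearranging for φ:
φ = hc/λ - KE_max

Calculate photon energy:
E_photon = hc/λ = 4.7053 eV

Therefore:
φ = 4.7053 - 1.685 = 3.02 eV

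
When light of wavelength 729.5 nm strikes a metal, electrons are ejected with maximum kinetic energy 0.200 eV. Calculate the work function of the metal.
1.50 eV

From Einstein's photoelectric equation: KE_max = hf - φ = hc/λ - φ

Rearranging for φ:
φ = hc/λ - KE_max

Calculate photon energy:
E_photon = hc/λ = 1.6996 eV

Therefore:
φ = 1.6996 - 0.200 = 1.50 eV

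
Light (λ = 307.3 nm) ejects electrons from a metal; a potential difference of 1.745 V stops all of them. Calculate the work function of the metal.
2.29 eV

The stopping potential gives the maximum kinetic energy: KE_max = eV_s = 1.745 eV

From Einstein's photoelectric equation: KE_max = hc/λ - φ
Rearranging: φ = hc/λ - KE_max

Calculate photon energy:
E_photon = hc/λ = (6.626×10⁻³⁴ J·s)(3×10⁸ m/s) / (307.3×10⁻⁹ m) = 4.0346 eV

Therefore:
φ = 4.0346 - 1.745 = 2.29 eV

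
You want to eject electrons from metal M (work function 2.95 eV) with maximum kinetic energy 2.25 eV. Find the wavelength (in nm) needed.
238.43 nm

From Einstein's equation: KE_max = hc/λ - φ

Rearranging for λ:
hc/λ = KE_max + φ
λ = hc/(KE_max + φ)

Required photon energy:
E_photon = KE_max + φ = 2.25 + 2.95 = 5.20 eV

Required wavelength:
λ = hc/E_photon = (6.626×10⁻³⁴)(3×10⁸) / (5.20 × 1.602×10⁻¹⁹)
λ = 238.43 nm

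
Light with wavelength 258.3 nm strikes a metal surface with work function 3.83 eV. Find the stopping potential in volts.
0.9700 V

The stopping potential V_s satisfies: eV_s = KE_max

First, find KE_max using Einstein's equation:
E_photon = hc/λ = 4.8000 eV
KE_max = E_photon - φ = 4.8000 - 3.83 = 0.9700 eV

Since eV_s = KE_max:
V_s = KE_max/e = 0.9700 V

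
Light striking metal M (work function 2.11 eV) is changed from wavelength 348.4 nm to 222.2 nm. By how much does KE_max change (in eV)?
2.0212 eV

Using Einstein's equation: KE_max = hc/λ - φ

For λ₁ = 348.4 nm:
KE₁ = hc/λ₁ - φ = 3.5587 - 2.11 = 1.4487 eV

For λ₂ = 222.2 nm:
KE₂ = hc/λ₂ - φ = 5.5798 - 2.11 = 3.4698 eV

Change in KE:
ΔKE = KE₂ - KE₁ = 3.4698 - 1.4487 = 2.0212 eV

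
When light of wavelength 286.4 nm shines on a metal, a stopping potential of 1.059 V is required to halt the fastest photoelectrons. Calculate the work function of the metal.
3.27 eV

The stopping potential gives the maximum kinetic energy: KE_max = eV_s = 1.059 eV

From Einstein's photoelectric equation: KE_max = hc/λ - φ
Rearranging: φ = hc/λ - KE_max

Calculate photon energy:
E_photon = hc/λ = (6.626×10⁻³⁴ J·s)(3×10⁸ m/s) / (286.4×10⁻⁹ m) = 4.3291 eV

Therefore:
φ = 4.3291 - 1.059 = 3.27 eV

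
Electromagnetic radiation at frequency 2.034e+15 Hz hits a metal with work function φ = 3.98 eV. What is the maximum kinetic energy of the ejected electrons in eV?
4.4319 eV

Using Einstein's photoelectric equation: KE_max = hf - φ

First, calculate the photon energy:
E_photon = hf = (6.626×10⁻³⁴ J·s)(2.034e+15 Hz)
E_photon = 8.4119 eV

Then, the maximum kinetic energy:
KE_max = E_photon - φ = 8.4119 eV - 3.98 eV = 4.4319 eV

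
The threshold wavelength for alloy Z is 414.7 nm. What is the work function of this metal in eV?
2.99 eV

At the threshold wavelength, photon energy equals work function:
φ = hc/λ₀

Calculating:
φ = (6.626×10⁻³⁴ J·s)(3×10⁸ m/s) / (414.7×10⁻⁹ m)
φ = 2.99 eV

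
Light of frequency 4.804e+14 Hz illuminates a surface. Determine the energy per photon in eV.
1.9868 eV

Using E = hf:

E = hf = (6.626×10⁻³⁴ J·s)(4.804e+14 Hz)
E = 1.9868 eV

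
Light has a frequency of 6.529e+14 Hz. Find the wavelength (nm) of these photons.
459.17 nm

Using the wave equation: c = fλ

Solving for wavelength:
λ = c/f = (3×10⁸ m/s) / (6.529e+14 Hz)
λ = 459.17 nm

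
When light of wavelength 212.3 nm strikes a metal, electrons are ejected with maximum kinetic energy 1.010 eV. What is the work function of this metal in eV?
4.83 eV

From Einstein's photoelectric equation: KE_max = hf - φ = hc/λ - φ

Rearranging for φ:
φ = hc/λ - KE_max

Calculate photon energy:
E_photon = hc/λ = 5.8400 eV

Therefore:
φ = 5.8400 - 1.010 = 4.83 eV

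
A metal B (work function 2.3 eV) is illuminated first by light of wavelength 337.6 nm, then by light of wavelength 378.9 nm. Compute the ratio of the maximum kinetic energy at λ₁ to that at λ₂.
1.4117

Using Einstein's equation: KE_max = hc/λ - φ

For λ₁ = 337.6 nm:
E₁ = hc/λ₁ = 3.6725 eV
KE₁ = E₁ - φ = 3.6725 - 2.3 = 1.3725 eV

For λ₂ = 378.9 nm:
E₂ = hc/λ₂ = 3.2722 eV
KE₂ = E₂ - φ = 3.2722 - 2.3 = 0.9722 eV

Ratio: KE₁/KE₂ = 1.3725/0.9722 = 1.4117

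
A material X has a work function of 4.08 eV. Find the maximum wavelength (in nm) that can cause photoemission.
303.88 nm

The threshold wavelength is when the photon energy equals the work function:
hc/λ₀ = φ

Solving for λ₀:
λ₀ = hc/φ = (6.626×10⁻³⁴ J·s)(3×10⁸ m/s) / (4.08 eV × 1.602×10⁻¹⁹ J/eV)
λ₀ = 303.88 nm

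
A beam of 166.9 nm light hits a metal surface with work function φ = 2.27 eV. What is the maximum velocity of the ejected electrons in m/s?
1.3471e+06 m/s

First, find the maximum kinetic energy:
E_photon = hc/λ = 7.4287 eV
KE_max = E_photon - φ = 7.4287 - 2.27 = 5.1587 eV

Convert to Joules: KE_max = 5.1587 × 1.602×10⁻¹⁹ J = 8.2651e-19 J

Then use KE = ½mv² to find velocity:
v = √(2·KE/m) = √(2 × 8.2651e-19 J / 9.109e-31 kg)
v = 1.3471e+06 m/s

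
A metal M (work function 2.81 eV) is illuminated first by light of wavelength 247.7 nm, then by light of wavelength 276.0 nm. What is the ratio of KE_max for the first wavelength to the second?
1.3051

Using Einstein's equation: KE_max = hc/λ - φ

For λ₁ = 247.7 nm:
E₁ = hc/λ₁ = 5.0054 eV
KE₁ = E₁ - φ = 5.0054 - 2.81 = 2.1954 eV

For λ₂ = 276.0 nm:
E₂ = hc/λ₂ = 4.4922 eV
KE₂ = E₂ - φ = 4.4922 - 2.81 = 1.6822 eV

Ratio: KE₁/KE₂ = 2.1954/1.6822 = 1.3051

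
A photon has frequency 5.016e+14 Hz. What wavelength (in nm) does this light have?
597.67 nm

Using the wave equation: c = fλ

Solving for wavelength:
λ = c/f = (3×10⁸ m/s) / (5.016e+14 Hz)
λ = 597.67 nm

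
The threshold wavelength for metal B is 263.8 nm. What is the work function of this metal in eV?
4.70 eV

At the threshold wavelength, photon energy equals work function:
φ = hc/λ₀

Calculating:
φ = (6.626×10⁻³⁴ J·s)(3×10⁸ m/s) / (263.8×10⁻⁹ m)
φ = 4.70 eV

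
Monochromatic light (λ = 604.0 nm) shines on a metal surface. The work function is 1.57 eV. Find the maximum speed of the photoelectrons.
4.1207e+05 m/s

First, find the maximum kinetic energy:
E_photon = hc/λ = 2.0527 eV
KE_max = E_photon - φ = 2.0527 - 1.57 = 0.4827 eV

Convert to Joules: KE_max = 0.4827 × 1.602×10⁻¹⁹ J = 7.7340e-20 J

Then use KE = ½mv² to find velocity:
v = √(2·KE/m) = √(2 × 7.7340e-20 J / 9.109e-31 kg)
v = 4.1207e+05 m/s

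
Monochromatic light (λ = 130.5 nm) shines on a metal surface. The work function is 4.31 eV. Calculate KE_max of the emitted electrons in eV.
5.1907 eV

Using Einstein's photoelectric equation: KE_max = hf - φ = hc/λ - φ

First, calculate the photon energy:
E_photon = hc/λ = (6.626×10⁻³⁴ J·s)(3×10⁸ m/s) / (130.5×10⁻⁹ m)
E_photon = 9.5007 eV

Then, the maximum kinetic energy:
KE_max = E_photon - φ = 9.5007 eV - 4.31 eV = 5.1907 eV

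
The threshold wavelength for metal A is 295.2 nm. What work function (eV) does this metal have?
4.20 eV

At the threshold wavelength, photon energy equals work function:
φ = hc/λ₀

Calculating:
φ = (6.626×10⁻³⁴ J·s)(3×10⁸ m/s) / (295.2×10⁻⁹ m)
φ = 4.20 eV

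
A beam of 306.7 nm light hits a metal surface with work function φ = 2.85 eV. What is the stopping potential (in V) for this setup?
1.1925 V

The stopping potential V_s satisfies: eV_s = KE_max

First, find KE_max using Einstein's equation:
E_photon = hc/λ = 4.0425 eV
KE_max = E_photon - φ = 4.0425 - 2.85 = 1.1925 eV

Since eV_s = KE_max:
V_s = KE_max/e = 1.1925 V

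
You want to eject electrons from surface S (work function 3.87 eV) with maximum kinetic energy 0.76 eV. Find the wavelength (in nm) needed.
267.78 nm

From Einstein's equation: KE_max = hc/λ - φ

Rearranging for λ:
hc/λ = KE_max + φ
λ = hc/(KE_max + φ)

Required photon energy:
E_photon = KE_max + φ = 0.76 + 3.87 = 4.63 eV

Required wavelength:
λ = hc/E_photon = (6.626×10⁻³⁴)(3×10⁸) / (4.63 × 1.602×10⁻¹⁹)
λ = 267.78 nm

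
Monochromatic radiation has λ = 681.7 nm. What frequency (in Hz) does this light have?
4.3977e+14 Hz

Using the wave equation: c = fλ

Solving for frequency:
f = c/λ = (3×10⁸ m/s) / (681.7×10⁻⁹ m)
f = 4.3977e+14 Hz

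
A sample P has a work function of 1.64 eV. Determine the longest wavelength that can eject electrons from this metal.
756.00 nm

The threshold wavelength is when the photon energy equals the work function:
hc/λ₀ = φ

Solving for λ₀:
λ₀ = hc/φ = (6.626×10⁻³⁴ J·s)(3×10⁸ m/s) / (1.64 eV × 1.602×10⁻¹⁹ J/eV)
λ₀ = 756.00 nm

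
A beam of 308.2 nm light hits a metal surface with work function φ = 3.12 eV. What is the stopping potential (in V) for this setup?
0.9028 V

The stopping potential V_s satisfies: eV_s = KE_max

First, find KE_max using Einstein's equation:
E_photon = hc/λ = 4.0228 eV
KE_max = E_photon - φ = 4.0228 - 3.12 = 0.9028 eV

Since eV_s = KE_max:
V_s = KE_max/e = 0.9028 V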